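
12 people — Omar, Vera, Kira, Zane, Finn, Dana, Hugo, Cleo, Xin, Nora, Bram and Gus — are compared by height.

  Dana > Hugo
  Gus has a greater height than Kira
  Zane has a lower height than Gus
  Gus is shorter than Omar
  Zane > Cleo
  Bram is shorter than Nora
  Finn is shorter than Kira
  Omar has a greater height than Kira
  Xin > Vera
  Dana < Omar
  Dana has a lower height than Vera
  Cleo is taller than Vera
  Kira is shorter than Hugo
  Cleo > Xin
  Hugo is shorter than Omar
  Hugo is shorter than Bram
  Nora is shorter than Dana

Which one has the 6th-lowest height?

Piecing the relations together gives one ordering: Finn < Kira < Hugo < Bram < Nora < Dana < Vera < Xin < Cleo < Zane < Gus < Omar.
Counting 6 from the smallest end gives Dana.

Dana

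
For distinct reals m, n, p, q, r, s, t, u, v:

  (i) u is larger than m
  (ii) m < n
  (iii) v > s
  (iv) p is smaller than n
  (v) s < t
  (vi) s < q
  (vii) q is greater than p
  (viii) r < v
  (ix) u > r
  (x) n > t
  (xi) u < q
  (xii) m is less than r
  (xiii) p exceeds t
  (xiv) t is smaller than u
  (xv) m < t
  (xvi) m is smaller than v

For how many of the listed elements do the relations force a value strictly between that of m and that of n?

2

The relations place m below n. An element lies strictly between them when it is forced above m and also forced below n.
Above m: {r, v, t, u, p, q}. Below n: {s, t, p}.
Intersection: {t, p} — 2.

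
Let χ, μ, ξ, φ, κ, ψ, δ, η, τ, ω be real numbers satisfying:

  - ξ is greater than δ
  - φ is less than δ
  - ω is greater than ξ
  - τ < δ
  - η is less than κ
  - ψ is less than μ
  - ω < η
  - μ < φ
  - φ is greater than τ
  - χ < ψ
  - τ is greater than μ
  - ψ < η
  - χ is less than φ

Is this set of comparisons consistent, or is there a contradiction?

consistent

The single ordering χ < ψ < μ < τ < φ < δ < ξ < ω < η < κ satisfies every listed relation, so no contradiction arises.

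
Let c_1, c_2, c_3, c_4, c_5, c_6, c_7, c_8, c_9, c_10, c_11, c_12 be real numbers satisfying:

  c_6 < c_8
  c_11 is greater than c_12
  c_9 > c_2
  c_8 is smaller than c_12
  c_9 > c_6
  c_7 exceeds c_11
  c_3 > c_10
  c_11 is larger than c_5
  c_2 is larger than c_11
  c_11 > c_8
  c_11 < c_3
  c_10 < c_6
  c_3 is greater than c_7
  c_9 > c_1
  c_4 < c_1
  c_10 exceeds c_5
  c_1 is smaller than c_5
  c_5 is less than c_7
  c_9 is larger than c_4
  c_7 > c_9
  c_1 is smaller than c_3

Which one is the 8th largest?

The consecutive relations fix a unique order: c_4 < c_1 < c_5 < c_10 < c_6 < c_8 < c_12 < c_11 < c_2 < c_9 < c_7 < c_3.
The 8th largest is c_6.

c_6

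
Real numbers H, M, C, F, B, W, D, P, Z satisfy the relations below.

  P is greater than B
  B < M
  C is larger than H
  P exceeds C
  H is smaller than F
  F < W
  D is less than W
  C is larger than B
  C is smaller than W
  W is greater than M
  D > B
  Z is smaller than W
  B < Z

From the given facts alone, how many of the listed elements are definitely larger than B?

6

The elements the relations force above B are D, C, M, P, Z, W — no chain reaches any other.
That is 6.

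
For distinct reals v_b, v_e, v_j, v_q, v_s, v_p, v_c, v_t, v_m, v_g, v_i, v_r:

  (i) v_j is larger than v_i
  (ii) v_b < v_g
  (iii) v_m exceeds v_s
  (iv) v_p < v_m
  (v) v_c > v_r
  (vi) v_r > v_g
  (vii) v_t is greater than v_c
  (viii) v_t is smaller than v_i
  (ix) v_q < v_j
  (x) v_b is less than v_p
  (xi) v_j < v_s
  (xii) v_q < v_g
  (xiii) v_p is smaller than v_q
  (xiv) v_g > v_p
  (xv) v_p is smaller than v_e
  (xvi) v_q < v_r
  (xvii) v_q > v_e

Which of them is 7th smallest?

Chaining the given pairs: v_b < v_p < v_e < v_q < v_g < v_r < v_c < v_t < v_i < v_j < v_s < v_m.
Counting 7 from the smallest end gives v_c.

v_c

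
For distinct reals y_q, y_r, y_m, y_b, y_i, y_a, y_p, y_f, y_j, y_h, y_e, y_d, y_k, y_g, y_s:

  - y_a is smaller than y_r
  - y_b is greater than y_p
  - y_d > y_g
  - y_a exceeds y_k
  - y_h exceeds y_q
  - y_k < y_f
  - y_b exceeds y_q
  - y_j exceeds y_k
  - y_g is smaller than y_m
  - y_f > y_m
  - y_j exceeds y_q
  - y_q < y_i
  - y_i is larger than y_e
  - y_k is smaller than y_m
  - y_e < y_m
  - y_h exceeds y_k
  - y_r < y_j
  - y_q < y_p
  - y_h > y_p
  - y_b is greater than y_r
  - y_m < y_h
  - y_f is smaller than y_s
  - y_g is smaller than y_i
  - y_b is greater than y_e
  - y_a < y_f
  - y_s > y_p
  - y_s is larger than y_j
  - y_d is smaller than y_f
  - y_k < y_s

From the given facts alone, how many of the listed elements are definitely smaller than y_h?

6

The elements the relations force below y_h are y_e, y_g, y_q, y_k, y_p, y_m — no chain reaches any other.
That is 6.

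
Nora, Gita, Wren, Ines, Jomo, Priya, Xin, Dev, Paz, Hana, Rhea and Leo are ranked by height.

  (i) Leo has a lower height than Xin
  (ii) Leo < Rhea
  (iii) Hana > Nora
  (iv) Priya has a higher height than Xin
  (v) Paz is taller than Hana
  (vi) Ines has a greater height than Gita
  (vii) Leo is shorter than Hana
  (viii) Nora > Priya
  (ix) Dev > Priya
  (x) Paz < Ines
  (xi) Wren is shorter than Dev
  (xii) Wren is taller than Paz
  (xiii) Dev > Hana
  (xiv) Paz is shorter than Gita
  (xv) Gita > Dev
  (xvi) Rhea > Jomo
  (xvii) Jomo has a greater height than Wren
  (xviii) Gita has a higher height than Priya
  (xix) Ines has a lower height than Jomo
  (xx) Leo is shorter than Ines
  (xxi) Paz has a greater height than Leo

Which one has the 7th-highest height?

Chaining the given pairs: Leo < Xin < Priya < Nora < Hana < Paz < Wren < Dev < Gita < Ines < Jomo < Rhea.
The 7th largest is Paz.

Paz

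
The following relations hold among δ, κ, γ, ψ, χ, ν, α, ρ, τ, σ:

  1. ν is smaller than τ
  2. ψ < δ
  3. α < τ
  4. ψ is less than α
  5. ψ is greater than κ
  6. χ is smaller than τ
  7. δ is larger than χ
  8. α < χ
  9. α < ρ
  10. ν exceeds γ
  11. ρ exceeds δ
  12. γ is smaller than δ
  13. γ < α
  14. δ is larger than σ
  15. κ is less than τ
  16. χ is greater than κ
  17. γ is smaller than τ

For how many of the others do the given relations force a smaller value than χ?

4

From χ the given relations immediately reach κ, α.
From those, γ, ψ — 4 in total.
No other element is forced below χ by the given relations, so the count is 4.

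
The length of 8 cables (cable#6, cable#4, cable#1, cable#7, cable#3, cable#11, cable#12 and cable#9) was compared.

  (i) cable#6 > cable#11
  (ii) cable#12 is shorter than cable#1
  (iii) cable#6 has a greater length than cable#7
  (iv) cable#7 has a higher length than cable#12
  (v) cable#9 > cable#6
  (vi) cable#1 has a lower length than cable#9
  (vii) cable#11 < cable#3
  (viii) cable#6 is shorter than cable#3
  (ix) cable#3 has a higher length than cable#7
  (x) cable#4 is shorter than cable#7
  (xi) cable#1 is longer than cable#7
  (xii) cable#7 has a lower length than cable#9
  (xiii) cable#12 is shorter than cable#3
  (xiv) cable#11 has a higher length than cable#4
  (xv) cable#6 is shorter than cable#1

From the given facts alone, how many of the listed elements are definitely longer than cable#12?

5

Directly above cable#12: cable#7, cable#3, cable#1.
One step further: cable#6, cable#9 (5 so far).
No other element is forced above cable#12 by the given relations, so the count is 5.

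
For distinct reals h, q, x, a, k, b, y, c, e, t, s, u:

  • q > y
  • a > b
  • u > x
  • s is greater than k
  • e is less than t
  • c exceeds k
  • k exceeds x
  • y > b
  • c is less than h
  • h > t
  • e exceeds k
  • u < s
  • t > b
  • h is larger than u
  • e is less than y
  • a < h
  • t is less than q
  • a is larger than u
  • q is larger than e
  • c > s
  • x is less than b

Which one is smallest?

Chaining upward from x: directly above it, b, u, k; then e, s, y, a, c, t, h; then q.
That covers every other element, and nothing is given below x, so x is the smallest.

x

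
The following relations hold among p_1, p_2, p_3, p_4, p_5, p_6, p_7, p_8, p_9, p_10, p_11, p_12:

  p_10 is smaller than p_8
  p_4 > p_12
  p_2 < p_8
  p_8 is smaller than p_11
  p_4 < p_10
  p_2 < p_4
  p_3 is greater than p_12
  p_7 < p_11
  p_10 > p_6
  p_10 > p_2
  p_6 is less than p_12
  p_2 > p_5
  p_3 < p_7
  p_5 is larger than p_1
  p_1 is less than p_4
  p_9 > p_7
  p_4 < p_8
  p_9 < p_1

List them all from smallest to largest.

p_6 < p_12 < p_3 < p_7 < p_9 < p_1 < p_5 < p_2 < p_4 < p_10 < p_8 < p_11

Nothing is placed below p_6, so it is least; from there p_6 < p_12; p_12 < p_3; p_3 < p_7; p_7 < p_9; p_9 < p_1; p_1 < p_5; p_5 < p_2; p_2 < p_4; p_4 < p_10; p_10 < p_8; p_8 < p_11, each given directly.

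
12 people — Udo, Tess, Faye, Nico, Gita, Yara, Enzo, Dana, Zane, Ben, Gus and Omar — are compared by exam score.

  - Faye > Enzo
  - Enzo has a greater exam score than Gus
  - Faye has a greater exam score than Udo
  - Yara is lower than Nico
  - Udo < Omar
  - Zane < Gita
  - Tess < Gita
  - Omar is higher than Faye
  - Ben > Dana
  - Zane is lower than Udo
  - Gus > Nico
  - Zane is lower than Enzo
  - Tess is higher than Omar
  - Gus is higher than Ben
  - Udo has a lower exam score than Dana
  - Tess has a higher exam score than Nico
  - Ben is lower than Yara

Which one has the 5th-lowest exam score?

The consecutive relations fix a unique order: Zane < Udo < Dana < Ben < Yara < Nico < Gus < Enzo < Faye < Omar < Tess < Gita.
The 5th smallest is Yara.

Yara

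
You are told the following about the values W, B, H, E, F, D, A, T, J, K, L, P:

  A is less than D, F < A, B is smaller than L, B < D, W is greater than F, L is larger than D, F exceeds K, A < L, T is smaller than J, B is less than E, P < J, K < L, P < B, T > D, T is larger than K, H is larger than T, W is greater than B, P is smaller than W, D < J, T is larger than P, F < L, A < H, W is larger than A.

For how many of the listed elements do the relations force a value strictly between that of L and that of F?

2

Chaining upward from F reaches: A, D, W, T, H, J.
Chaining downward from L reaches: K, P, A, B, D.
Strictly between F and L are those in both lists: A, D — 2 elements.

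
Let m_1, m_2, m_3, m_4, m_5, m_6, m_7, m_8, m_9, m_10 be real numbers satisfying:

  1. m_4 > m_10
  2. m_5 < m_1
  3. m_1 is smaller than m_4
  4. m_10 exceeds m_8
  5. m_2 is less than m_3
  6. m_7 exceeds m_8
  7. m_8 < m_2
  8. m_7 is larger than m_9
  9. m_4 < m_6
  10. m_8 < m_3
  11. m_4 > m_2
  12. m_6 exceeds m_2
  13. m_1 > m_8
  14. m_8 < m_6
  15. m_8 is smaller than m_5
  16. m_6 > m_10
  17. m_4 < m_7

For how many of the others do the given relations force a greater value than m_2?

From m_2 the given relations immediately reach m_4, m_3, m_6.
From those, m_7 — 4 in total.
Nothing else is reachable above m_2; 4 in all.

4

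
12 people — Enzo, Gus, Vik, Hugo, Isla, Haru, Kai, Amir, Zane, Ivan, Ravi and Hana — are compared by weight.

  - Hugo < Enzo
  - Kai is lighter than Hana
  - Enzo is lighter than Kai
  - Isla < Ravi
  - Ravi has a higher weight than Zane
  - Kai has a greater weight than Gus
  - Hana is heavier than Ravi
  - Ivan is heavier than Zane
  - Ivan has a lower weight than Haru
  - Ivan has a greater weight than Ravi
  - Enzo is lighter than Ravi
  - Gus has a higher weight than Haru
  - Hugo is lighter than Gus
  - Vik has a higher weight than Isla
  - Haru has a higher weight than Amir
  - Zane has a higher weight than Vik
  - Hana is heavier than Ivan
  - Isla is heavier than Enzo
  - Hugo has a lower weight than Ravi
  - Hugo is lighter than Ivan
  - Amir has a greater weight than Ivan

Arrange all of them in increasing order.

Hugo < Enzo < Isla < Vik < Zane < Ravi < Ivan < Amir < Haru < Gus < Kai < Hana

Each adjacent pair is fixed by a given relation: Hugo < Enzo; Enzo < Isla; Isla < Vik; Vik < Zane; Zane < Ravi; Ravi < Ivan; Ivan < Amir; Amir < Haru; Haru < Gus; Gus < Kai; Kai < Hana. Chaining them end to end gives the full order.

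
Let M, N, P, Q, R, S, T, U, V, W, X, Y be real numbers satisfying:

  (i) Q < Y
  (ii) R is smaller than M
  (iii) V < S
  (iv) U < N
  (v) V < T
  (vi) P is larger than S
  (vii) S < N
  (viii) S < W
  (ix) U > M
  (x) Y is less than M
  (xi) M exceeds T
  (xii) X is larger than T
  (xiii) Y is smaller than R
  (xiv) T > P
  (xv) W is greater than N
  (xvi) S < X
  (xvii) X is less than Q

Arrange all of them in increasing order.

Each adjacent pair is fixed by a given relation: V < S; S < P; P < T; T < X; X < Q; Q < Y; Y < R; R < M; M < U; U < N; N < W. Chaining them end to end gives the full order.

V < S < P < T < X < Q < Y < R < M < U < N < W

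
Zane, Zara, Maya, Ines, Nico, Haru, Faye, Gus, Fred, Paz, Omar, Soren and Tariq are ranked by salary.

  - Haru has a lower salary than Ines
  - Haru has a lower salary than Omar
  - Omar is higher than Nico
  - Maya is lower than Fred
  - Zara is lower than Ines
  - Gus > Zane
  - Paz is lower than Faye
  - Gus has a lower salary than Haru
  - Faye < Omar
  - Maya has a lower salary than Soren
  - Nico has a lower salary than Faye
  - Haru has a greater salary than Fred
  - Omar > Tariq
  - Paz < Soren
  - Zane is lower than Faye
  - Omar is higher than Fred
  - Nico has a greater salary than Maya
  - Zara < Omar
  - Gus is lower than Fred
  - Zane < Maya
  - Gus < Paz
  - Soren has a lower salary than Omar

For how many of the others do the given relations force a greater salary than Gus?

The elements the relations force above Gus are Fred, Paz, Soren, Haru, Faye, Omar, Ines — no chain reaches any other.
That is 7.

7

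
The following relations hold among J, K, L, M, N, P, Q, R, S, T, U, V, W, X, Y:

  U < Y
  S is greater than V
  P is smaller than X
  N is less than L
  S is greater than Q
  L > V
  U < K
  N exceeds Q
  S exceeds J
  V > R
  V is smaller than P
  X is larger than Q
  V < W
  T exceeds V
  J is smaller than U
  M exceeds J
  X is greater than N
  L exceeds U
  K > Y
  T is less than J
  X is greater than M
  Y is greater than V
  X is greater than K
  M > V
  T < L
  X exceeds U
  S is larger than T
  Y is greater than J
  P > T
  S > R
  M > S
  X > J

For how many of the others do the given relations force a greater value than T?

From T the given relations immediately reach J, S, P, L.
From those, U, Y, M, X — 8 in total.
From those, K — 9 in total.
No other element is forced above T by the given relations, so the count is 9.

9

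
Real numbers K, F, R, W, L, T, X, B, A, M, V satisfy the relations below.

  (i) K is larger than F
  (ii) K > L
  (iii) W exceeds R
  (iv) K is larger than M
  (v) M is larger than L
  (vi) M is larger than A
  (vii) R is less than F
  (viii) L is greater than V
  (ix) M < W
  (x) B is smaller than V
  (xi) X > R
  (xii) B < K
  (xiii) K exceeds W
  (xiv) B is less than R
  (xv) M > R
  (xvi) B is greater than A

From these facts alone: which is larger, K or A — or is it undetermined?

The relevant relations are A < B; B < V; V < L; L < M; M < W; W < K.
Together: A < B < V < L < M < W < K.
So K is larger.

K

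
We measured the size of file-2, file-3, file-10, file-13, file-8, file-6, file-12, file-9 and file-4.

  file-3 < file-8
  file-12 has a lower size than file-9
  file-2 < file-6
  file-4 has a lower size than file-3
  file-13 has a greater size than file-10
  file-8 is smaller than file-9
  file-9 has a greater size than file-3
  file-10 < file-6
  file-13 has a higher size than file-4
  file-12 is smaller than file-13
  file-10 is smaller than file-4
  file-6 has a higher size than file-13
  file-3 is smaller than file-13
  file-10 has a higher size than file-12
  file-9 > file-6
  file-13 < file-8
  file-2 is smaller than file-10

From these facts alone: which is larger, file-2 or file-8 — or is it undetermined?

The relevant relations are file-2 < file-10; file-10 < file-4; file-4 < file-13; file-13 < file-8.
Together: file-2 < file-10 < file-4 < file-13 < file-8.
So file-8 is larger.

file-8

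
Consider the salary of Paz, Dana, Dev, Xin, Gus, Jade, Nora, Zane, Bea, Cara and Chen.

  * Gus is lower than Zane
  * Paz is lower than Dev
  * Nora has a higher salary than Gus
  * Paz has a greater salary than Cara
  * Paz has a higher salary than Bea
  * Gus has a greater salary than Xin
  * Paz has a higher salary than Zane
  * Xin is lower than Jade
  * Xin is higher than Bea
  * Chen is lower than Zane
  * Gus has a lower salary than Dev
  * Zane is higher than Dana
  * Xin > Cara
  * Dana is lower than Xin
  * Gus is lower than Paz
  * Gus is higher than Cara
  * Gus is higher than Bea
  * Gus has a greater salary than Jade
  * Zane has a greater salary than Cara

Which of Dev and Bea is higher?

Dev

Bea < Xin and Xin < Jade give Bea < Jade.
With Jade < Gus: Bea < Xin < Jade < Gus.
Then Gus < Zane extends the chain to Zane.
Then Zane < Paz extends the chain to Paz.
With Paz < Dev: Bea < Xin < Jade < Gus < Zane < Paz < Dev.
So Bea < Dev; Dev is the higher of the two.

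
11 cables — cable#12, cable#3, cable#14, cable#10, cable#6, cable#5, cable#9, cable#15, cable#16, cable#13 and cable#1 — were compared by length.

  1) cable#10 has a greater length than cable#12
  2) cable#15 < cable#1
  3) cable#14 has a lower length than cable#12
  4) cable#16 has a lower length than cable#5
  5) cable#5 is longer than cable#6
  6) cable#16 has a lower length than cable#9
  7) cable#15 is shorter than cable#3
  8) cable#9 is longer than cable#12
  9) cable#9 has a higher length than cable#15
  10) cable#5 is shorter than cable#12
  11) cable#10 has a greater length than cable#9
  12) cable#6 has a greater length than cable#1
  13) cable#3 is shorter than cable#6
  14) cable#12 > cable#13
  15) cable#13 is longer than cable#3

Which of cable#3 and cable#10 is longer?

Following the relations from cable#3: cable#3 < cable#6 < cable#5 < cable#12 < cable#9 < cable#10.
So cable#3 < cable#10; cable#10 is the longer of the two.

cable#10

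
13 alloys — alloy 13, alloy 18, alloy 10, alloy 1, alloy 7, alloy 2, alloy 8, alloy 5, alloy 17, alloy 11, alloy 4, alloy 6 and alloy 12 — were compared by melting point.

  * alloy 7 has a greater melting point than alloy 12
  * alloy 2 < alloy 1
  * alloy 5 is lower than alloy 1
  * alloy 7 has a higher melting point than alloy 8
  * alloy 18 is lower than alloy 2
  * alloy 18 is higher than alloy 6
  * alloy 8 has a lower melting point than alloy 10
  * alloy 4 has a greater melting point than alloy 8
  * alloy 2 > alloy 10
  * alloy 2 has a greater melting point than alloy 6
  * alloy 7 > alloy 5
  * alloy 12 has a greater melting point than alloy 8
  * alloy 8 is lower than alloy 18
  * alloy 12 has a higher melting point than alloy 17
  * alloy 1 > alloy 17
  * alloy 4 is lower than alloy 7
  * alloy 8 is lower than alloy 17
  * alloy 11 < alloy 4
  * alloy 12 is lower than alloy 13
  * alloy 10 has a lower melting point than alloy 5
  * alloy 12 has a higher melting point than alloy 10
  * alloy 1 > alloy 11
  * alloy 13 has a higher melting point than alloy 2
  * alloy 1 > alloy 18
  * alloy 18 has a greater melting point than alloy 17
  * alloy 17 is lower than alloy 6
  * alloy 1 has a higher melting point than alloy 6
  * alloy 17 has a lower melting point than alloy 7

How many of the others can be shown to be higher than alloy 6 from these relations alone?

From alloy 6 the given relations immediately reach alloy 18, alloy 2, alloy 1.
From those, alloy 13 — 4 in total.
Nothing else is reachable above alloy 6; 4 in all.

4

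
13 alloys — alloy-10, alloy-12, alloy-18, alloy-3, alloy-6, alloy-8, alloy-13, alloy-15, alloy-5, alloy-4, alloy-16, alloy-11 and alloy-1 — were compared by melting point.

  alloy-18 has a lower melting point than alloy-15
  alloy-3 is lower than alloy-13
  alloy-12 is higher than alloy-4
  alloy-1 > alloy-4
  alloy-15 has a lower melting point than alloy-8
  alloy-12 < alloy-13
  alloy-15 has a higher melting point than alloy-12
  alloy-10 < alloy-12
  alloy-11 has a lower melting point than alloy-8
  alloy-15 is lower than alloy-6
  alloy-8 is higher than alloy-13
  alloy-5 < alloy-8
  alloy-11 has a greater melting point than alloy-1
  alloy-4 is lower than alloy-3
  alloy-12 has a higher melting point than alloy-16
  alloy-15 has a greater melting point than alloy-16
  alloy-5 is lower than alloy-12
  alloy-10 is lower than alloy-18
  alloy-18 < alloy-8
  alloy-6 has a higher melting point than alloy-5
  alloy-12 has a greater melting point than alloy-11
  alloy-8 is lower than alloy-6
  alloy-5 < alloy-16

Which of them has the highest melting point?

alloy-6

Chaining downward from alloy-6: directly below it, alloy-5, alloy-15, alloy-8; then alloy-18, alloy-16, alloy-11, alloy-12, alloy-13; then alloy-4, alloy-3, alloy-1, alloy-10.
That covers every other element, and nothing is given above alloy-6, so alloy-6 is the highest melting point.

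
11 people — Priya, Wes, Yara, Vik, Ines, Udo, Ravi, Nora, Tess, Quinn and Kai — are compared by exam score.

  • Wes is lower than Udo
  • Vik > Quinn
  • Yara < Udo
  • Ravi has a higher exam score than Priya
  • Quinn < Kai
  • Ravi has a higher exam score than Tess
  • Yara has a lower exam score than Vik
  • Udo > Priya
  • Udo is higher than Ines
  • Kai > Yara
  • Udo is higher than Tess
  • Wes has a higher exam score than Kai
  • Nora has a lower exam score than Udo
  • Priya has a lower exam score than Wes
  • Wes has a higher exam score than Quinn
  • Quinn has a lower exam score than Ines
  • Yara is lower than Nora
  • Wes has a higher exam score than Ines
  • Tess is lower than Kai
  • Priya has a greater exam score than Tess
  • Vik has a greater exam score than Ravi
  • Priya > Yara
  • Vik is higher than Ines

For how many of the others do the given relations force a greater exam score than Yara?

7

Directly above Yara: Priya, Nora, Kai, Vik, Udo.
One step further: Ravi, Wes (7 so far).
Nothing else is reachable above Yara; 7 in all.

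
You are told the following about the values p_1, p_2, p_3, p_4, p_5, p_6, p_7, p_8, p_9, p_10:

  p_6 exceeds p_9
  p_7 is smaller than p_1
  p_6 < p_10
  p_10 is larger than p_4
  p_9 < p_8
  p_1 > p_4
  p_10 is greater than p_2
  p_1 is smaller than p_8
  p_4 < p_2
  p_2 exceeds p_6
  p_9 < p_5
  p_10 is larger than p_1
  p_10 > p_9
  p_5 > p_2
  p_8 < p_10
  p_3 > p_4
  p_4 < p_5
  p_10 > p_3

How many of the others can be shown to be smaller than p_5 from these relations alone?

Directly below p_5: p_4, p_9, p_2.
One step further: p_6 (4 so far).
No other element is forced below p_5 by the given relations, so the count is 4.

4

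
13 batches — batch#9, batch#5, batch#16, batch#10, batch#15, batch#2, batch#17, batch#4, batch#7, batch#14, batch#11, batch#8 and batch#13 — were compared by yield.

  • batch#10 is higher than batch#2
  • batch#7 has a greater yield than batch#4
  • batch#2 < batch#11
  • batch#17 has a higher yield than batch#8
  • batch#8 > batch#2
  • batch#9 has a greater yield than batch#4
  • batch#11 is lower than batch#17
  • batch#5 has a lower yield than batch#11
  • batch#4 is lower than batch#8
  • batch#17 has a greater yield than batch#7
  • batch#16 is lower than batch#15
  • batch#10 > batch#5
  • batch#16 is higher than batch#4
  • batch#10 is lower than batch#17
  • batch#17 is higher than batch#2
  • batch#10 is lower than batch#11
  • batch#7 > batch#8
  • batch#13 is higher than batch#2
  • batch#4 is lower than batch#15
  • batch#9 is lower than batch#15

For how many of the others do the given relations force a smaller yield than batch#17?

The elements the relations force below batch#17 are batch#4, batch#2, batch#8, batch#5, batch#7, batch#10, batch#11 — no chain reaches any other.
That is 7.

7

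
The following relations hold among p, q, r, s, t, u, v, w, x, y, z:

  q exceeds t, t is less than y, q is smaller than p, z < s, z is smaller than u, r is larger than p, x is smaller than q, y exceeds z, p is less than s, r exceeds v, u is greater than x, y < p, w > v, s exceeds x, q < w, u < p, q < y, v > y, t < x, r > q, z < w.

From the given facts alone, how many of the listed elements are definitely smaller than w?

Directly below w: z, q, v.
One step further: t, x, y (6 so far).
No other element is forced below w by the given relations, so the count is 6.

6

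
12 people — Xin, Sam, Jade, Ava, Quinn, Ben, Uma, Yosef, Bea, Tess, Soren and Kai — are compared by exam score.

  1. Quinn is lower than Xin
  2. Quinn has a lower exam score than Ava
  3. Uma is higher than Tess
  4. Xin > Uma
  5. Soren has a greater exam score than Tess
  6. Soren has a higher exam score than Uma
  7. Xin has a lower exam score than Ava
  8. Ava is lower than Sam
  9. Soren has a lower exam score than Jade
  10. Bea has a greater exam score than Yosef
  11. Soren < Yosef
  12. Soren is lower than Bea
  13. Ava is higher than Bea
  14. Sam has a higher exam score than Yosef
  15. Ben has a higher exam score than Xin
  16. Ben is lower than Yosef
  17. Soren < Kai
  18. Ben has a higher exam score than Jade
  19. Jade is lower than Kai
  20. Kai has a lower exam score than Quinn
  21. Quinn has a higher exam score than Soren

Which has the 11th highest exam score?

Uma

Piecing the relations together gives one ordering: Tess < Uma < Soren < Jade < Kai < Quinn < Xin < Ben < Yosef < Bea < Ava < Sam.
Counting 11 from the largest end gives Uma.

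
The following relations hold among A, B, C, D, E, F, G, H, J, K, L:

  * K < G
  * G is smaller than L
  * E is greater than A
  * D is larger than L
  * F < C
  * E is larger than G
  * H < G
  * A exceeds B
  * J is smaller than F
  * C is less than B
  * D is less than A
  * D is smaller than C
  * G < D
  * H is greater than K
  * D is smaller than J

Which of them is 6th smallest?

J

The consecutive relations fix a unique order: K < H < G < L < D < J < F < C < B < A < E.
Counting 6 from the smallest end gives J.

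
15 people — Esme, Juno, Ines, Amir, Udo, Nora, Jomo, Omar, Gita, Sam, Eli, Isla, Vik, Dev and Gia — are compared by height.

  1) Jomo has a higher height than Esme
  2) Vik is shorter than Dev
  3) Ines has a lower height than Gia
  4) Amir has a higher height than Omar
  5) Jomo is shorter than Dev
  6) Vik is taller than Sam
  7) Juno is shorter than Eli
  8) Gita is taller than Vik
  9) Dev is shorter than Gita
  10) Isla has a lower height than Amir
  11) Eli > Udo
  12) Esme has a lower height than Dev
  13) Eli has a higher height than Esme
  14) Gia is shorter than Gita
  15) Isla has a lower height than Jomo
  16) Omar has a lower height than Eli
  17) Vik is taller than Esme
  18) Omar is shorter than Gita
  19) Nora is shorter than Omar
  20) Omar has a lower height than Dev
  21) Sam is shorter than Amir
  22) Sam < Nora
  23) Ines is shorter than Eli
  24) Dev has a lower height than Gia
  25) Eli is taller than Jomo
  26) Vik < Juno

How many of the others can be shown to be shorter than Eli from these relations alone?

10

Directly below Eli: Esme, Udo, Jomo, Ines, Omar, Juno.
One step further: Isla, Nora, Vik (9 so far).
One step further: Sam (10 so far).
No other element is forced below Eli by the given relations, so the count is 10.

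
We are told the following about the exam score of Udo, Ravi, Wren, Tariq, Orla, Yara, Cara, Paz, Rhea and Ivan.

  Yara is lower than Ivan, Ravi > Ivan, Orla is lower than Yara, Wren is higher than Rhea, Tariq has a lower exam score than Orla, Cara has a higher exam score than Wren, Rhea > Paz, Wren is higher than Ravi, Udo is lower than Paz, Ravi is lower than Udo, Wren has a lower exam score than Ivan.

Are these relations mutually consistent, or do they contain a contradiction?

inconsistent

We have Wren < Ivan stated directly, yet also Ivan < Ravi < Udo < Paz < Rhea < Wren by chaining the others — so Ivan < Wren. Contradiction.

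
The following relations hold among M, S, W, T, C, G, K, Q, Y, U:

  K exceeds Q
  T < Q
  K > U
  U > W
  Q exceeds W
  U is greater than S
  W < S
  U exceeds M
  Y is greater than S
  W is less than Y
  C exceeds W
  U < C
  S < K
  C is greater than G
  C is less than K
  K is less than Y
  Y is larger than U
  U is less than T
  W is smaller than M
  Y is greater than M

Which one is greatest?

Y

Chaining downward from Y: directly below it, W, M, S, U, K; then C, Q; then G, T.
That covers every other element, and nothing is given above Y, so Y is the greatest.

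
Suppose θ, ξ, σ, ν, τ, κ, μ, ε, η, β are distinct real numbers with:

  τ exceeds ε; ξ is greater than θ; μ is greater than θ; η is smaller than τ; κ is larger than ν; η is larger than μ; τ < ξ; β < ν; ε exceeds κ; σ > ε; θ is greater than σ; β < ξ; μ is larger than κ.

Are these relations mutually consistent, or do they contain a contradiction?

consistent

Every relation is compatible with β < ν < κ < ε < σ < θ < μ < η < τ < ξ; the set is consistent.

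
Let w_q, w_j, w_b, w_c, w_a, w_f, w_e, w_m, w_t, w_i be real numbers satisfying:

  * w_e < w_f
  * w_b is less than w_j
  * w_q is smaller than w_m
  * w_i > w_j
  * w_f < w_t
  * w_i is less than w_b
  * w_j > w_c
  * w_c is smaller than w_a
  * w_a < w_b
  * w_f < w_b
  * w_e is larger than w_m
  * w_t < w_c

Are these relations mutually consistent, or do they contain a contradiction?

Chaining the given relations yields w_b < w_j < w_i, so w_b < w_i. But one relation states w_i < w_b. These cannot both hold.

inconsistent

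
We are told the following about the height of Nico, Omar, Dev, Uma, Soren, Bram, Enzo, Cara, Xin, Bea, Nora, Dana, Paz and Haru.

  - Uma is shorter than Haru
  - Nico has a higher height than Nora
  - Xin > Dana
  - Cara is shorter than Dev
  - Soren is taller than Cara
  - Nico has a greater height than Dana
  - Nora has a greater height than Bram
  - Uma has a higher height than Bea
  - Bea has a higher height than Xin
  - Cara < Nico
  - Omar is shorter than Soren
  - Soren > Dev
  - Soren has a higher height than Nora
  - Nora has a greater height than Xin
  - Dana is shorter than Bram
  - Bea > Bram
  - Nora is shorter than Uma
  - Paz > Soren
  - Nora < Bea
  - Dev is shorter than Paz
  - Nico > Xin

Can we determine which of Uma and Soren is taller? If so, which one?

undetermined

Following every chain through Soren: above Soren we get Paz; below Soren we get Cara, Dev, Dana, Bram, Xin, Nora, Omar.
Uma is not reached, and no chain runs the other way from Uma to Soren.
So the given relations leave the order of Soren and Uma undetermined.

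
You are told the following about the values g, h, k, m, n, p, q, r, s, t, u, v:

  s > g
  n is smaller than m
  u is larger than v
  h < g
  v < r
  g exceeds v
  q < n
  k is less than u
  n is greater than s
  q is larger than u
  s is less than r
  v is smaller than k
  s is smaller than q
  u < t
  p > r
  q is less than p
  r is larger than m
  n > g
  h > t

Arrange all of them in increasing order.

v < k < u < t < h < g < s < q < n < m < r < p

Each adjacent pair is fixed by a given relation: v < k; k < u; u < t; t < h; h < g; g < s; s < q; q < n; n < m; m < r; r < p. Chaining them end to end gives the full order.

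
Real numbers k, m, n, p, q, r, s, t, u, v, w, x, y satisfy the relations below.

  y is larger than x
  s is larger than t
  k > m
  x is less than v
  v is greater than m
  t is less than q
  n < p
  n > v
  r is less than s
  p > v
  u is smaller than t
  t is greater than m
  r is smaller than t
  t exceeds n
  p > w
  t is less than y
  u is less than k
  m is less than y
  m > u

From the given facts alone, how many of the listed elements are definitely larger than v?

From v the given relations immediately reach n, p.
From those, t — 3 in total.
From those, s, y, q — 6 in total.
No other element is forced above v by the given relations, so the count is 6.

6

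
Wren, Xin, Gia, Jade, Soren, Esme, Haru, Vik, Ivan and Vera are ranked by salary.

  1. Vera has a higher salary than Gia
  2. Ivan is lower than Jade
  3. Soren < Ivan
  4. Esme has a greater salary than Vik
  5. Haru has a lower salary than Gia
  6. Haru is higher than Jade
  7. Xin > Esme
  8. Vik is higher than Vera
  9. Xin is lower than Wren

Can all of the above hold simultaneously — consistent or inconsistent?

consistent

Every relation is compatible with Soren < Ivan < Jade < Haru < Gia < Vera < Vik < Esme < Xin < Wren; the set is consistent.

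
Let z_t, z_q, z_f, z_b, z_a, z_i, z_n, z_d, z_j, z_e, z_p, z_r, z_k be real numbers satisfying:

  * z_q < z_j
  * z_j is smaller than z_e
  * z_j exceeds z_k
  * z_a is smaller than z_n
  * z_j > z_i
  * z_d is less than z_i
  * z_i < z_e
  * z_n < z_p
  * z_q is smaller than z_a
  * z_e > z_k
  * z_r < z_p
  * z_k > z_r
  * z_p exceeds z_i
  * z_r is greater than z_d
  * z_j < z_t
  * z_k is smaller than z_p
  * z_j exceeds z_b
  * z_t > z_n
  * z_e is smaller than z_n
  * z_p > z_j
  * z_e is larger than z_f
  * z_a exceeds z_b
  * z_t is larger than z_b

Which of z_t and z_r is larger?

z_t

z_r < z_k and z_k < z_j give z_r < z_j.
Then z_j < z_e extends the chain to z_e.
With z_e < z_n: z_r < z_k < z_j < z_e < z_n.
With z_n < z_t: z_r < z_k < z_j < z_e < z_n < z_t.
So z_r < z_t; z_t is the larger of the two.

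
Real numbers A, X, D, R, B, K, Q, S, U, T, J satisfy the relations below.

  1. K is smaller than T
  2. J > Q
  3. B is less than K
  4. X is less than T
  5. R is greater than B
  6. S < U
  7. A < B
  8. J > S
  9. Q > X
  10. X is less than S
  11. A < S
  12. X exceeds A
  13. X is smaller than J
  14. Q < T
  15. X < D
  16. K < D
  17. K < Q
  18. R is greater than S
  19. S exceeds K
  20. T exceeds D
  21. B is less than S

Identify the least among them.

Chaining upward from A: directly above it, B, X, S; then K, Q, D, U, R, T, J.
That covers every other element, and nothing is given below A, so A is the least.

A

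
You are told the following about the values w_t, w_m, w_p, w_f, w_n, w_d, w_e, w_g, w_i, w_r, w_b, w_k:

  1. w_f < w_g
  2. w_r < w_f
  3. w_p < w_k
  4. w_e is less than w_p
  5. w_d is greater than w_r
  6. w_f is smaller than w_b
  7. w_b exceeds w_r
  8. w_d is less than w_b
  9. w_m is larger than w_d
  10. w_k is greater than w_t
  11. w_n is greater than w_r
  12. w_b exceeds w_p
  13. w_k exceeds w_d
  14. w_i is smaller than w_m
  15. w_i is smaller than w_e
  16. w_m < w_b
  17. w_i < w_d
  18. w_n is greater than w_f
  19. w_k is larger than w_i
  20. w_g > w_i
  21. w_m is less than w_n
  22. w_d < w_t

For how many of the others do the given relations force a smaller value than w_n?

The elements the relations force below w_n are w_i, w_r, w_f, w_d, w_m — no chain reaches any other.
That is 5.

5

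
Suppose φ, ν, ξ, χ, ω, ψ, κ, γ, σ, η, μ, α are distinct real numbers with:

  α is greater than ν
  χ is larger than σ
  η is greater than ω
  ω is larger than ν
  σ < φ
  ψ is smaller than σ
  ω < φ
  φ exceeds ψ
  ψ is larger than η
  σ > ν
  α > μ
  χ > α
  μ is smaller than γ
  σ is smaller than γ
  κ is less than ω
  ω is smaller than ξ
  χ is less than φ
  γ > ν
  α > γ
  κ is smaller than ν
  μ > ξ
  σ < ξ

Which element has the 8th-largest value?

The consecutive relations fix a unique order: κ < ν < ω < η < ψ < σ < ξ < μ < γ < α < χ < φ.
Counting 8 from the largest end gives ψ.

ψ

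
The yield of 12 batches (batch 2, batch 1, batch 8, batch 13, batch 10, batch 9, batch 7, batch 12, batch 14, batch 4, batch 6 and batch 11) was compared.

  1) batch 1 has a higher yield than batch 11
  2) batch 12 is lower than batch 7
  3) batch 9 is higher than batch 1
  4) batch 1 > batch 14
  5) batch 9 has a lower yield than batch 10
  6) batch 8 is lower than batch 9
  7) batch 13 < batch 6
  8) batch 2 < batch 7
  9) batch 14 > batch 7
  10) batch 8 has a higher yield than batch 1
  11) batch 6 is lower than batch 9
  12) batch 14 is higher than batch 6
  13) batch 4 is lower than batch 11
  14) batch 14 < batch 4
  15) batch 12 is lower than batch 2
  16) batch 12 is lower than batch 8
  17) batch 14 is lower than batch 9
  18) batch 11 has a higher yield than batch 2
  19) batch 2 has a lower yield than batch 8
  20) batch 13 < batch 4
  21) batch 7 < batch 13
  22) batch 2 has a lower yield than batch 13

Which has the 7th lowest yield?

Piecing the relations together gives one ordering: batch 12 < batch 2 < batch 7 < batch 13 < batch 6 < batch 14 < batch 4 < batch 11 < batch 1 < batch 8 < batch 9 < batch 10.
The 7th smallest is batch 4.

batch 4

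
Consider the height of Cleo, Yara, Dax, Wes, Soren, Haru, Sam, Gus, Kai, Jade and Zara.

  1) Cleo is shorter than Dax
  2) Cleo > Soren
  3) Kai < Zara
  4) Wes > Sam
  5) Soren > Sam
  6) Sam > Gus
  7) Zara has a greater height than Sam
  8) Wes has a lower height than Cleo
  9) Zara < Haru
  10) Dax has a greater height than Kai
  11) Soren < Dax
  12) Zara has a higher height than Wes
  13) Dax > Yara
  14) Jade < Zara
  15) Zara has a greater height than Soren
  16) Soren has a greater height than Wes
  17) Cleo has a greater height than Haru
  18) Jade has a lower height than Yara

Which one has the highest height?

Chaining downward from Dax: directly below it, Kai, Yara, Soren, Cleo; then Sam, Jade, Wes, Haru; then Gus, Zara.
That covers every other element, and nothing is given above Dax, so Dax is the highest height.

Dax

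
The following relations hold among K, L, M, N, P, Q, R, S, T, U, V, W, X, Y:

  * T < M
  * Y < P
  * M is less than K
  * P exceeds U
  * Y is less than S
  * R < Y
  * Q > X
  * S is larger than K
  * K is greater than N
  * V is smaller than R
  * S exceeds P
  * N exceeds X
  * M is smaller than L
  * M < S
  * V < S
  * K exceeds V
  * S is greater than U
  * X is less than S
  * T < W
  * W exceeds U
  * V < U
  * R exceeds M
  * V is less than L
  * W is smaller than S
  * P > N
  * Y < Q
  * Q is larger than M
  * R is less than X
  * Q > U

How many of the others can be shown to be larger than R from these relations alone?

Directly above R: X, Y.
One step further: N, P, Q, S (6 so far).
One step further: K (7 so far).
No other element is forced above R by the given relations, so the count is 7.

7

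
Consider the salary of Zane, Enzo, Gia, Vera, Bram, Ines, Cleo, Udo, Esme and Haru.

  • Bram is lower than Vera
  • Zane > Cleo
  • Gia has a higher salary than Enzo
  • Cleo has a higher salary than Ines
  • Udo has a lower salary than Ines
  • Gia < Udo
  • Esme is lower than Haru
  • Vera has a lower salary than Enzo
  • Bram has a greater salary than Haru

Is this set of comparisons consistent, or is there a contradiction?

consistent

The single ordering Esme < Haru < Bram < Vera < Enzo < Gia < Udo < Ines < Cleo < Zane satisfies every listed relation, so no contradiction arises.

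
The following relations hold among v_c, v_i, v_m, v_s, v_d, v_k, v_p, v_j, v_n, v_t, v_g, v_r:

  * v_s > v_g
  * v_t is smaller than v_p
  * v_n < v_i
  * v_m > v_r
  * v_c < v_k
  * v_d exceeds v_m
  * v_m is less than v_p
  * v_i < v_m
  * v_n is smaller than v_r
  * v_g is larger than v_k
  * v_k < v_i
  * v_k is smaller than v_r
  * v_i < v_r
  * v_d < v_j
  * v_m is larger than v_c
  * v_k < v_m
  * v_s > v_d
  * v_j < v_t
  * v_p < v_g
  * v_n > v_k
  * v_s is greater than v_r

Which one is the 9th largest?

Piecing the relations together gives one ordering: v_c < v_k < v_n < v_i < v_r < v_m < v_d < v_j < v_t < v_p < v_g < v_s.
Counting 9 from the largest end gives v_i.

v_i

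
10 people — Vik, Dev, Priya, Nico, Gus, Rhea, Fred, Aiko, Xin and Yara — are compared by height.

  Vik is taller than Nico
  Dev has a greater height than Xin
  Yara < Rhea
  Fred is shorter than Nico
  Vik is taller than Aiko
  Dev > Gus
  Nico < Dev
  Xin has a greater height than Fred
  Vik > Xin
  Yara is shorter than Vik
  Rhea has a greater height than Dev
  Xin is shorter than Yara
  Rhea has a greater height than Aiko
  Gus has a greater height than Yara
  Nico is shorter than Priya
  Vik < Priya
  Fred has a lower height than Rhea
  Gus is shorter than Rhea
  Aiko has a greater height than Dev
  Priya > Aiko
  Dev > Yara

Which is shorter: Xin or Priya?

Xin

Chaining the given relations: Xin < Yara < Gus < Dev < Aiko < Vik < Priya.
So Xin < Priya; Xin is the shorter of the two.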